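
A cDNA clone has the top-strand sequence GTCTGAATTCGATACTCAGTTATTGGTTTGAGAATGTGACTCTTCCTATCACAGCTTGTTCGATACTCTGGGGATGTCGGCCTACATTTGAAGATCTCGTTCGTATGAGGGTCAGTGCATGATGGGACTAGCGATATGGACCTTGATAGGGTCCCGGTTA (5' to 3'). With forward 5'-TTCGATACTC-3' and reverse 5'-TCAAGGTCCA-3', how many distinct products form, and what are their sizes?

Two products: 139 bp, 88 bp

The forward primer TTCGATACTC matches the top strand at positions 8–17, 59–68.
The reverse primer's reverse complement is TGGACCTTGA, matching at positions 137–146.
Each forward site pairs with the reverse site to give a product ending at position 146: sizes 139, 88 bp.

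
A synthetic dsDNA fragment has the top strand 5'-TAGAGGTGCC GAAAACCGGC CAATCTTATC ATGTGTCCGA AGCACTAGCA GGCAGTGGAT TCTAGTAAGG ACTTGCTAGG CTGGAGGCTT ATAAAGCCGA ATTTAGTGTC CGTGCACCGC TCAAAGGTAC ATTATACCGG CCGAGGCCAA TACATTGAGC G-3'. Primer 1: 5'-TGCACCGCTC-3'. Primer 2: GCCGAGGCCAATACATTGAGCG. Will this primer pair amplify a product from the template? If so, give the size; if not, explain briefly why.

Primer 1 (TGCACCGCTC) matches the top strand at positions 113–122 (3' end points downstream).
Primer 2 (GCCGAGGCCAATACATTGAGCG) also matches the top strand directly, at positions 140–161 — its reverse complement CGCTCAATGTATTGGCCTCGGC is not present.
Both primers anneal to the bottom strand with 3' ends pointing the same way, so neither can prime synthesis back toward the other.

No product — both primers anneal to the same strand and extend in the same direction.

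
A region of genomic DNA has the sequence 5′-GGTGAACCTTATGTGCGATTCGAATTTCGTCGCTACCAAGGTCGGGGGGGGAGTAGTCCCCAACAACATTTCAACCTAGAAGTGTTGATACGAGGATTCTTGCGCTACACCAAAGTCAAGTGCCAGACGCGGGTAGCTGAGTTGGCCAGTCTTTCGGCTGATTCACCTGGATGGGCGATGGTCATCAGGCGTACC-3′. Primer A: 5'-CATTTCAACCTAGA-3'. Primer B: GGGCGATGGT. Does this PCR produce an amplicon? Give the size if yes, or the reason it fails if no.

Primer A (CATTTCAACCTAGA) matches the top strand at positions 67–80 (3' end points downstream).
Primer B (GGGCGATGGT) also matches the top strand directly, at positions 173–182 — its reverse complement ACCATCGCCC is not present.
Both primers anneal to the bottom strand with 3' ends pointing the same way, so neither can prime synthesis back toward the other.

No product — both primers anneal to the same strand and extend in the same direction.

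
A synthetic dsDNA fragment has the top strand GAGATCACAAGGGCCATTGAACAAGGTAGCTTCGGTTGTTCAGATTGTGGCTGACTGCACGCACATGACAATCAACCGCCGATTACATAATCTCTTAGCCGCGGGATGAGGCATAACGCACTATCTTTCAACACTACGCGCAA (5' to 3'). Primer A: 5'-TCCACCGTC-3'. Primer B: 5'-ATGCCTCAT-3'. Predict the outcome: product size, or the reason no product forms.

Primer A (TCCACCGTC) does not match the top strand, and its reverse complement GACGGTGGA does not match either.
With no annealing site for primer A, no amplification occurs.

No product — primer A has no binding site in the template.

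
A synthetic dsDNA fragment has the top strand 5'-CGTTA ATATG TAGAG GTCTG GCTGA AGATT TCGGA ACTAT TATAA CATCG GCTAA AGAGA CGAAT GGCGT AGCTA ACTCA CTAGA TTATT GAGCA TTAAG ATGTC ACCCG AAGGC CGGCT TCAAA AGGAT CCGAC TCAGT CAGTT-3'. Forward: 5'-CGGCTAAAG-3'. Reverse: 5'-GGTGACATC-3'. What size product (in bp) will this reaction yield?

60 bp

Scanning the template, CGGCTAAAG occurs at positions 49–57; this primer anneals to the bottom strand there with its 3' end pointing downstream.
Taking the reverse complement of GGTGACATC gives GATGTCACC, found at positions 100–108 on the template; the primer anneals here to the top strand with its 3' end pointing upstream.
Amplicon spans positions 49–108: 60 bp.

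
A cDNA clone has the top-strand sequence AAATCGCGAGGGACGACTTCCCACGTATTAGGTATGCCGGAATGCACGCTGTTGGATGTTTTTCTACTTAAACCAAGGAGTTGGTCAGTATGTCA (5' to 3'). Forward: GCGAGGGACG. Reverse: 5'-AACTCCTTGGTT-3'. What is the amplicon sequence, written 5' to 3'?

The forward primer matches the template at positions 6–15.
The reverse primer's reverse complement is AACCAAGGAGTT, which matches the template at positions 71–82.
The product is the template from position 6 through 82 (77 bp).

5'-GCGAGGGACGACTTCCCACGTATTAGGTATGCCGGAATGCACGCTGTTGGATGTTTTTCTACTTAAACCAAGGAGTT-3'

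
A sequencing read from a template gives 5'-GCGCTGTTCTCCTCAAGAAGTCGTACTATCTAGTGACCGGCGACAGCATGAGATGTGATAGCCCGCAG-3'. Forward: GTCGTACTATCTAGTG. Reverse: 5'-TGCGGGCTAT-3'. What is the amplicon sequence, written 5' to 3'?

5'-GTCGTACTATCTAGTGACCGGCGACAGCATGAGATGTGATAGCCCGCA-3'

Forward primer GTCGTACTATCTAGTG is found on the top strand at positions 20–35.
Taking the reverse complement of TGCGGGCTAT gives ATAGCCCGCA, found at positions 58–67 on the template; the primer anneals here to the top strand with its 3' end pointing upstream.
The product is the template from position 20 through 67 (48 bp).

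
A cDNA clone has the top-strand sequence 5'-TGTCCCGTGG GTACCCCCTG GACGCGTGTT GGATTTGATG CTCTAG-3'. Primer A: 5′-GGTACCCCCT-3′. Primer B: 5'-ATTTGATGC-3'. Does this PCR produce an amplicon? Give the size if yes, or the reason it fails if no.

No product — both primers anneal to the same strand and extend in the same direction.

Primer A (GGTACCCCCT) matches the top strand at positions 10–19 (3' end points downstream).
Primer B (ATTTGATGC) also matches the top strand directly, at positions 33–41 — its reverse complement GCATCAAAT is not present.
Both primers anneal to the bottom strand with 3' ends pointing the same way, so neither can prime synthesis back toward the other.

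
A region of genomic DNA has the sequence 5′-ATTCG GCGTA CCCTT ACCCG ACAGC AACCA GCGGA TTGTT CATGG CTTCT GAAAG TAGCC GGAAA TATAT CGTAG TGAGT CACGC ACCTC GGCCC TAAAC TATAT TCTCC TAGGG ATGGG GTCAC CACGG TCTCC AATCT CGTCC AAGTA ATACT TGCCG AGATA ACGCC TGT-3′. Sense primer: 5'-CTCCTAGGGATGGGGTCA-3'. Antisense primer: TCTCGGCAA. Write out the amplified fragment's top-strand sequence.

The forward primer matches the template at positions 107–124.
The reverse primer's reverse complement is TTGCCGAGA, which matches the template at positions 155–163.
The product is the template from position 107 through 163 (57 bp).

5'-CTCCTAGGGATGGGGTCACCACGGTCTCCAATCTCGTCCAAGTAATACTTGCCGAGA-3'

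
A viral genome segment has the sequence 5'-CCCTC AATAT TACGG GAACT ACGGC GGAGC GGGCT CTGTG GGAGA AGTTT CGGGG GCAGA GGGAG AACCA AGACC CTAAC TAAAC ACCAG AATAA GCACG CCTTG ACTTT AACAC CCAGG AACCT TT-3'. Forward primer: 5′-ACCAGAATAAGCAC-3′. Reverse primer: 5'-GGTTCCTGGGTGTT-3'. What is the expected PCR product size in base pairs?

39 bp

Scanning the template, ACCAGAATAAGCAC occurs at positions 86–99; this primer anneals to the bottom strand there with its 3' end pointing downstream.
Taking the reverse complement of GGTTCCTGGGTGTT gives AACACCCAGGAACC, found at positions 111–124 on the template; the primer anneals here to the top strand with its 3' end pointing upstream.
The product runs from position 86 to position 124, so its length is 124 − 86 + 1 = 39 bp.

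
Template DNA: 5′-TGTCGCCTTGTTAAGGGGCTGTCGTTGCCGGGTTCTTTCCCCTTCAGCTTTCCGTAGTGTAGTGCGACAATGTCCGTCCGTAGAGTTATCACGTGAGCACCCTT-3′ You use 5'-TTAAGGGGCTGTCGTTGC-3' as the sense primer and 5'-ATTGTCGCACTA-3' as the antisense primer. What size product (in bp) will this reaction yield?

61 bp

Forward primer TTAAGGGGCTGTCGTTGC is found on the top strand at positions 11–28.
Taking the reverse complement of ATTGTCGCACTA gives TAGTGCGACAAT, found at positions 60–71 on the template; the primer anneals here to the top strand with its 3' end pointing upstream.
Product length = (reverse-primer end) − (forward-primer start) + 1 = 71 − 11 + 1 = 61 bp.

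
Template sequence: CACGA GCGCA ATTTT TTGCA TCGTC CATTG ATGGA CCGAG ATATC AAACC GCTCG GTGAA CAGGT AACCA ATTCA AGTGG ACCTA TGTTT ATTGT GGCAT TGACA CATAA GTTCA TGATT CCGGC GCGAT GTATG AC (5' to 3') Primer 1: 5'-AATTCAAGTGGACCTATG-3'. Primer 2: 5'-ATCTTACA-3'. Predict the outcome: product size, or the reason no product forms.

Primer 2 (ATCTTACA) does not match the top strand, and its reverse complement TGTAAGAT does not match either.
With no annealing site for primer 2, no amplification occurs.

No product — primer 2 has no binding site in the template.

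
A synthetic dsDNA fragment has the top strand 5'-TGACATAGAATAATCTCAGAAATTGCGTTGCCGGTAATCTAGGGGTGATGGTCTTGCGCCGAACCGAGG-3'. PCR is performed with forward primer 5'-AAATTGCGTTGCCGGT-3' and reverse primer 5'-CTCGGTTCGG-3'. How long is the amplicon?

49 bp

The forward primer matches the template at positions 20–35.
Taking the reverse complement of CTCGGTTCGG gives CCGAACCGAG, found at positions 59–68 on the template; the primer anneals here to the top strand with its 3' end pointing upstream.
Amplicon spans positions 20–68: 49 bp.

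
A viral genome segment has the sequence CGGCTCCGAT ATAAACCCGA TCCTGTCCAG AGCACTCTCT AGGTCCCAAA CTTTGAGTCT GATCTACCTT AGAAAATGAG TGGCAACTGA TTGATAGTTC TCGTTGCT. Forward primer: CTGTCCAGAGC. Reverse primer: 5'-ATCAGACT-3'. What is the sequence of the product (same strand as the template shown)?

5'-CTGTCCAGAGCACTCTCTAGGTCCCAAACTTTGAGTCTGAT-3'

The forward primer matches the template at positions 23–33.
The reverse primer's reverse complement is AGTCTGAT, which matches the template at positions 56–63.
The product is the template from position 23 through 63 (41 bp).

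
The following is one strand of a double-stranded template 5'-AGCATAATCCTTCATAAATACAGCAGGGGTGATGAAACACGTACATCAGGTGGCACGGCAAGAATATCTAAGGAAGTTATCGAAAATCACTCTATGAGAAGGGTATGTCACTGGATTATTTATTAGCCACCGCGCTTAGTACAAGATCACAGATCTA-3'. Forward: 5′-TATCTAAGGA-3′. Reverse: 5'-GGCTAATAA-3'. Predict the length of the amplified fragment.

Scanning the template, TATCTAAGGA occurs at positions 65–74; this primer anneals to the bottom strand there with its 3' end pointing downstream.
Reverse complement of the reverse primer: TTATTAGCC. This occurs on the top strand at positions 120–128.
Product length = (reverse-primer end) − (forward-primer start) + 1 = 128 − 65 + 1 = 64 bp.

64 bp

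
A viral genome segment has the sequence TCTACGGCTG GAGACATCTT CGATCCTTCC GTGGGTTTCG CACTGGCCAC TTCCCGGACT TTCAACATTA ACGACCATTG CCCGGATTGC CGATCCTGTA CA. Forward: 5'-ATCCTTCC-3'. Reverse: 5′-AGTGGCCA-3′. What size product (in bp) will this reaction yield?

29 bp

The forward primer matches the template at positions 23–30.
Taking the reverse complement of AGTGGCCA gives TGGCCACT, found at positions 44–51 on the template; the primer anneals here to the top strand with its 3' end pointing upstream.
The product runs from position 23 to position 51, so its length is 51 − 23 + 1 = 29 bp.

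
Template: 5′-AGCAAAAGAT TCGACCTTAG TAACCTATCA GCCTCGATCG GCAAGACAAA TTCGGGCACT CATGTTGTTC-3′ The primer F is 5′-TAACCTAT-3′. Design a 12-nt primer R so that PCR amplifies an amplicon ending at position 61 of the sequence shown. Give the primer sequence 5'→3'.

5'-GAGTGCCCGAAT-3'

The forward primer binds at positions 21–28; the product's 3' end on the top strand is position 61.
The reverse primer anneals to the top strand over positions 50–61, i.e. to ATTCGGGCACTC.
Its sequence written 5'→3' is the reverse complement: GAGTGCCCGAAT.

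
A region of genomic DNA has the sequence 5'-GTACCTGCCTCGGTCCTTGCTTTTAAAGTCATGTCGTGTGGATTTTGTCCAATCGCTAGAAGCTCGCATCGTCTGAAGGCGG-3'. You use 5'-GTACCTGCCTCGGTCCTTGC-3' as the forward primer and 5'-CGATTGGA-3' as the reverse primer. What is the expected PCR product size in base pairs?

55 bp

Forward primer GTACCTGCCTCGGTCCTTGC is found on the top strand at positions 1–20.
Taking the reverse complement of CGATTGGA gives TCCAATCG, found at positions 48–55 on the template; the primer anneals here to the top strand with its 3' end pointing upstream.
The product runs from position 1 to position 55, so its length is 55 − 1 + 1 = 55 bp.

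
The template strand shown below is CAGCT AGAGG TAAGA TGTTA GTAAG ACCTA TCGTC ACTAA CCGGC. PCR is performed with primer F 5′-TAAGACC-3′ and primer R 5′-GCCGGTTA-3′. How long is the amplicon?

The forward primer matches the template at positions 22–28.
The reverse primer's reverse complement is TAACCGGC, which matches the template at positions 38–45.
Product length = (reverse-primer end) − (forward-primer start) + 1 = 45 − 22 + 1 = 24 bp.

24 bp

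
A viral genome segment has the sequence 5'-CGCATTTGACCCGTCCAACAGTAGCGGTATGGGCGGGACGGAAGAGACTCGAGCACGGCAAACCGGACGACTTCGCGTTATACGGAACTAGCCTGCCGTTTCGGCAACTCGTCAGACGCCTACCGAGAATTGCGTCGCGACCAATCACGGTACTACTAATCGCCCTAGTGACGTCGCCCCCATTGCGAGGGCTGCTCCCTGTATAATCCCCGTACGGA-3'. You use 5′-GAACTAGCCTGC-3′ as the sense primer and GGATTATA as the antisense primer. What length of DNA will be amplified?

Forward primer GAACTAGCCTGC is found on the top strand at positions 85–96.
Reverse complement of the reverse primer: TATAATCC. This occurs on the top strand at positions 202–209.
Amplicon spans positions 85–209: 125 bp.

125 bp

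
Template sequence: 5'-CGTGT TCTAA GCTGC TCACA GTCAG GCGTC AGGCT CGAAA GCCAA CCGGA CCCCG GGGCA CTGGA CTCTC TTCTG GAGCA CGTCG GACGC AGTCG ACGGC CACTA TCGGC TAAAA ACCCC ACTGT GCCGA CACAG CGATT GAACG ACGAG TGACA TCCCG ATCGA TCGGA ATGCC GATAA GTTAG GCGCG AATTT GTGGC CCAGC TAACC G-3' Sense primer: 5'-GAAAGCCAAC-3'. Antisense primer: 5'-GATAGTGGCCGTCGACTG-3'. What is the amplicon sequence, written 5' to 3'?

5'-GAAAGCCAACCGGACCCCGGGGCACTGGACTCTCTTCTGGAGCACGTCGGACGCAGTCGACGGCCACTATC-3'

Scanning the template, GAAAGCCAAC occurs at positions 37–46; this primer anneals to the bottom strand there with its 3' end pointing downstream.
Taking the reverse complement of GATAGTGGCCGTCGACTG gives CAGTCGACGGCCACTATC, found at positions 90–107 on the template; the primer anneals here to the top strand with its 3' end pointing upstream.
The product is the template from position 37 through 107 (71 bp).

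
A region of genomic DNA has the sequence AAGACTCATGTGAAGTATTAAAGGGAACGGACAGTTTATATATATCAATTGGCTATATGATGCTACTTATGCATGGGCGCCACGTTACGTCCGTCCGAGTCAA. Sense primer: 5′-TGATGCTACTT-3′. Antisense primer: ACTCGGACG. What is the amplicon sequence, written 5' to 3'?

5'-TGATGCTACTTATGCATGGGCGCCACGTTACGTCCGTCCGAGT-3'

The forward primer matches the template at positions 58–68.
Taking the reverse complement of ACTCGGACG gives CGTCCGAGT, found at positions 92–100 on the template; the primer anneals here to the top strand with its 3' end pointing upstream.
The product is the template from position 58 through 100 (43 bp).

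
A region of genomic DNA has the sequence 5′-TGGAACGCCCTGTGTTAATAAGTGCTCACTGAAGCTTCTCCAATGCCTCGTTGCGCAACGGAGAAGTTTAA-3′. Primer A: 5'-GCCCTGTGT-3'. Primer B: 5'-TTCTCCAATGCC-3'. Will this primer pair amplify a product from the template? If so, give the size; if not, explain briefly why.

No product — both primers anneal to the same strand and extend in the same direction.

Primer A (GCCCTGTGT) matches the top strand at positions 7–15 (3' end points downstream).
Primer B (TTCTCCAATGCC) also matches the top strand directly, at positions 36–47 — its reverse complement GGCATTGGAGAA is not present.
Both primers anneal to the bottom strand with 3' ends pointing the same way, so neither can prime synthesis back toward the other.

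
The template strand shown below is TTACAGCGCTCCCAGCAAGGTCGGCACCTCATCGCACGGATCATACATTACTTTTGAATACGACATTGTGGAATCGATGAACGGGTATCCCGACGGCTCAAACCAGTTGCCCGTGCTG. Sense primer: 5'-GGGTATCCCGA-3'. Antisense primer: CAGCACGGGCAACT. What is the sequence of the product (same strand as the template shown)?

5'-GGGTATCCCGACGGCTCAAACCAGTTGCCCGTGCTG-3'

Forward primer GGGTATCCCGA is found on the top strand at positions 83–93.
Reverse complement of the reverse primer: AGTTGCCCGTGCTG. This occurs on the top strand at positions 105–118.
The product is the template from position 83 through 118 (36 bp).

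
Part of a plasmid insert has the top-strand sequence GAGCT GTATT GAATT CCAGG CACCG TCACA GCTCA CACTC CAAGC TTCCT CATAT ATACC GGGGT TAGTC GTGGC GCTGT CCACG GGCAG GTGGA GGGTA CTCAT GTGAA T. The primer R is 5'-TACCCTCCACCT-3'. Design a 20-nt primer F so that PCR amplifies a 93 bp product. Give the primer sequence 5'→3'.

5'-ATTGAATTCCAGGCACCGTC-3'

The reverse primer's reverse complement AGGTGGAGGGTA matches the template at positions 89–100, so the product ends at position 100.
A 93 bp product then starts at position 100 − 93 + 1 = 8.
The forward primer is identical to the top strand there: ATTGAATTCCAGGCACCGTC.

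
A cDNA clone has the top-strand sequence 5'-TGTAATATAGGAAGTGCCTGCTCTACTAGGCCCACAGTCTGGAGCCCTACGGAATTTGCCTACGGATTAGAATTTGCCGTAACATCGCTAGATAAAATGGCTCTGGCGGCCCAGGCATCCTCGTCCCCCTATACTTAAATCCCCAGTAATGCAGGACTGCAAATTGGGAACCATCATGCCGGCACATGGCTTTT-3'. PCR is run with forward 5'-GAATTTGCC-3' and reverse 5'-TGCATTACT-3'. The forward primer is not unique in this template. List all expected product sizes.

The forward primer GAATTTGCC matches the top strand at positions 52–60, 70–78.
The reverse primer's reverse complement is AGTAATGCA, matching at positions 145–153.
Each forward site pairs with the reverse site to give a product ending at position 153: sizes 102, 84 bp.

102 bp, 84 bp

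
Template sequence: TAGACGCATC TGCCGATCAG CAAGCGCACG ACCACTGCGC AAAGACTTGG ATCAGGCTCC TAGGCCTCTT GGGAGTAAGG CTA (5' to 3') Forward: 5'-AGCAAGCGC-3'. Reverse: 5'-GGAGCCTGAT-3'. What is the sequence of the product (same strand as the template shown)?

The forward primer matches the template at positions 19–27.
The reverse primer's reverse complement is ATCAGGCTCC, which matches the template at positions 51–60.
The product is the template from position 19 through 60 (42 bp).

5'-AGCAAGCGCACGACCACTGCGCAAAGACTTGGATCAGGCTCC-3'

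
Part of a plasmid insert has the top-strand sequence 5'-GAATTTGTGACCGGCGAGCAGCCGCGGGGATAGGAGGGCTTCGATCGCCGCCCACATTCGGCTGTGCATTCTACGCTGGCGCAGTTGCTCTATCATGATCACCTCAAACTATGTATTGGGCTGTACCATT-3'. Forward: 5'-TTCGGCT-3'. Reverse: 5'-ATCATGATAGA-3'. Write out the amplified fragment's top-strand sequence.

5'-TTCGGCTGTGCATTCTACGCTGGCGCAGTTGCTCTATCATGAT-3'

Scanning the template, TTCGGCT occurs at positions 57–63; this primer anneals to the bottom strand there with its 3' end pointing downstream.
Reverse complement of the reverse primer: TCTATCATGAT. This occurs on the top strand at positions 89–99.
The product is the template from position 57 through 99 (43 bp).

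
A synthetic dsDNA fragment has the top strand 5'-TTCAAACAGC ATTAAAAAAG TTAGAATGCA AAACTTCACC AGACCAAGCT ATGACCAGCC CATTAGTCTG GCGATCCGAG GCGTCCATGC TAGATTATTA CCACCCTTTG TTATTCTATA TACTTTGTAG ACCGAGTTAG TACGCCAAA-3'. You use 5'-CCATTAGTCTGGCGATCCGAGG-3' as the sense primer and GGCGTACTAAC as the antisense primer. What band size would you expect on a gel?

87 bp

Forward primer CCATTAGTCTGGCGATCCGAGG is found on the top strand at positions 60–81.
The reverse primer's reverse complement is GTTAGTACGCC, which matches the template at positions 136–146.
The product runs from position 60 to position 146, so its length is 146 − 60 + 1 = 87 bp.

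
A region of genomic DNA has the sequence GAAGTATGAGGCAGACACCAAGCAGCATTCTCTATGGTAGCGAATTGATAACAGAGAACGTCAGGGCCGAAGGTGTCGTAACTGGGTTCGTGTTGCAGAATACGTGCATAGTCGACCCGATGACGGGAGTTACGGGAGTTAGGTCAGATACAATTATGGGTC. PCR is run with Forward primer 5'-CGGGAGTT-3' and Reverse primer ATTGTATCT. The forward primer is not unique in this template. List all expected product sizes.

The forward primer CGGGAGTT matches the top strand at positions 124–131, 133–140.
The reverse primer's reverse complement is AGATACAAT, matching at positions 146–154.
Each forward site pairs with the reverse site to give a product ending at position 154: sizes 31, 22 bp.

31 bp, 22 bp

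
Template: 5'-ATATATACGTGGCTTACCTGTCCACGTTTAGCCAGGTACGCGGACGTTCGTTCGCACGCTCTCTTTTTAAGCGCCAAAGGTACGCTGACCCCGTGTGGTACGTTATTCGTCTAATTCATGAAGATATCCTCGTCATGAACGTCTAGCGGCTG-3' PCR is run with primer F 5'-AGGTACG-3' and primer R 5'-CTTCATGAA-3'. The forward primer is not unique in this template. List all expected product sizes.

The forward primer AGGTACG matches the top strand at positions 34–40, 78–84.
The reverse primer's reverse complement is TTCATGAAG, matching at positions 115–123.
Each forward site pairs with the reverse site to give a product ending at position 123: sizes 90, 46 bp.

90 bp, 46 bp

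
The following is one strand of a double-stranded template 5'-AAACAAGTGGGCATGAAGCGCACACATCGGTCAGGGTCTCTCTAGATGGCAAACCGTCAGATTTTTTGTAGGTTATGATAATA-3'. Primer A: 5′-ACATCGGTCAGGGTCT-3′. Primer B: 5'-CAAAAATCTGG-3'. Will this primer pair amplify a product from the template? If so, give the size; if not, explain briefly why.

Primer B (CAAAAATCTGG) does not match the top strand, and its reverse complement CCAGATTTTTG does not match either.
With no annealing site for primer B, no amplification occurs.

No product — primer B has no binding site in the template.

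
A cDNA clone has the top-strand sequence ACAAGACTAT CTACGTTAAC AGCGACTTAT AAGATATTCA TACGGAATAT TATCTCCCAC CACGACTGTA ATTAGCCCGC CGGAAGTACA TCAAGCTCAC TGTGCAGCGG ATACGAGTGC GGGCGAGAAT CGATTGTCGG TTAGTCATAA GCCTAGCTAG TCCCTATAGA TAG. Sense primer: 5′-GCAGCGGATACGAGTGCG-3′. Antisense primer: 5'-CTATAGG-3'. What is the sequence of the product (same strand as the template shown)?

Forward primer GCAGCGGATACGAGTGCG is found on the top strand at positions 104–121.
Taking the reverse complement of CTATAGG gives CCTATAG, found at positions 163–169 on the template; the primer anneals here to the top strand with its 3' end pointing upstream.
The product is the template from position 104 through 169 (66 bp).

5'-GCAGCGGATACGAGTGCGGGCGAGAATCGATTGTCGGTTAGTCATAAGCCTAGCTAGTCCCTATAG-3'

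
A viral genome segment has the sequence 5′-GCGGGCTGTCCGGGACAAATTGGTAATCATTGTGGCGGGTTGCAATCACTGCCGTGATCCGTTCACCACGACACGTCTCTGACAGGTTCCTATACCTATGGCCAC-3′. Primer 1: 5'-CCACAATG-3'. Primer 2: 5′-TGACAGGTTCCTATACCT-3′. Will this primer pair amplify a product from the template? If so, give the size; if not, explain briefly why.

No product — the primers' 3' ends point away from each other.

Primer 1 (CCACAATG) has reverse complement CATTGTGG, which matches the top strand at positions 28–35; primer 1 anneals to the top strand there with its 3' end pointing upstream toward position 28.
Primer 2 (TGACAGGTTCCTATACCT) matches the top strand directly at positions 80–97; it anneals to the bottom strand with its 3' end pointing downstream toward position 97.
The 3' ends diverge (primer 1 extends toward position 1, primer 2 toward position 105), so the primers never converge on a shared product.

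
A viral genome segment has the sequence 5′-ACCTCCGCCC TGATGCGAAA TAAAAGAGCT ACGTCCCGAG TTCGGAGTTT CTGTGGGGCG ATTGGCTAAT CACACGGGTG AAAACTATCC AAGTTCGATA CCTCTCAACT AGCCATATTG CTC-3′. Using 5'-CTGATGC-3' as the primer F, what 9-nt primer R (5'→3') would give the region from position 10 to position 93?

The product's 3' end on the top strand is position 93.
The reverse primer anneals to the top strand over positions 85–93, i.e. to CTATCCAAG.
Its sequence written 5'→3' is the reverse complement: CTTGGATAG.

5'-CTTGGATAG-3'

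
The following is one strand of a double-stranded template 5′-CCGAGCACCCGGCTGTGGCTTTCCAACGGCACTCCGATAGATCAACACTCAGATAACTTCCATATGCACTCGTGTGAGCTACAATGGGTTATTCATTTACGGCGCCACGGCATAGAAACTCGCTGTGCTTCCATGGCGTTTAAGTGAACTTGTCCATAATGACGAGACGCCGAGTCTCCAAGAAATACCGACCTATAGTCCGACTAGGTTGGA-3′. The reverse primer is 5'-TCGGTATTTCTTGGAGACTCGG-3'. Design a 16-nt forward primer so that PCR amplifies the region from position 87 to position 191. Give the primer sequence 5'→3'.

5'-GGTTATTCATTTACGG-3'

The reverse primer's reverse complement CCGAGTCTCCAAGAAATACCGA matches the template at positions 170–191; the product starts at position 87.
The forward primer is identical to the top strand over positions 87–102: GGTTATTCATTTACGG.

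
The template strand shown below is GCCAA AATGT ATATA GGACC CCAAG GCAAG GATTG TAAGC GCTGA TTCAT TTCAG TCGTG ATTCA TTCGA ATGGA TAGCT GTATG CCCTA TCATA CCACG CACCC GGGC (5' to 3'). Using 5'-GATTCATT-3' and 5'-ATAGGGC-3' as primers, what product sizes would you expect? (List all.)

48 bp, 32 bp

The forward primer GATTCATT matches the top strand at positions 44–51, 60–67.
The reverse primer's reverse complement is GCCCTAT, matching at positions 85–91.
Each forward site pairs with the reverse site to give a product ending at position 91: sizes 48, 32 bp.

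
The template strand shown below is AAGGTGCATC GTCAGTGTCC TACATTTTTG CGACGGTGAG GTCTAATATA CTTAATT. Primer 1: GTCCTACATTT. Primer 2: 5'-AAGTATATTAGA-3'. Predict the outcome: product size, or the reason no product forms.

Yes — a 37 bp product.

Primer 1 (GTCCTACATTT) matches the top strand at positions 17–27; it acts as a forward primer.
Primer 2's reverse complement is TCTAATATACTT, matching the top strand at positions 42–53; it acts as a reverse primer.
The 3' ends face each other across positions 17–53, giving a 37 bp product.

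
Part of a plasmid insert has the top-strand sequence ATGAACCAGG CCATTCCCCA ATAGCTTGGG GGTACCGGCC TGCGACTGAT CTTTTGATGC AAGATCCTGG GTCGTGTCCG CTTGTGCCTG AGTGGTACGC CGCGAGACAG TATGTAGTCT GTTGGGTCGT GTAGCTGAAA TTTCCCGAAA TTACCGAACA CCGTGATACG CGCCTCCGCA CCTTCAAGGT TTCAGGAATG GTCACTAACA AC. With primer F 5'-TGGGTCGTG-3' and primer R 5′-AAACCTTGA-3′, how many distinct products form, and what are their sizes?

Two products: 125 bp, 70 bp

The forward primer TGGGTCGTG matches the top strand at positions 68–76, 123–131.
The reverse primer's reverse complement is TCAAGGTTT, matching at positions 184–192.
Each forward site pairs with the reverse site to give a product ending at position 192: sizes 125, 70 bp.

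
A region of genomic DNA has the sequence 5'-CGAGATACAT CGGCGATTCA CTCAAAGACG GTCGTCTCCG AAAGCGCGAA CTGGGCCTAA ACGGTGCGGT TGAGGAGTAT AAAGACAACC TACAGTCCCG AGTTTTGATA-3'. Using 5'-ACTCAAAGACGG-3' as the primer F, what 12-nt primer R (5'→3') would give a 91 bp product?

5'-TATCAAAACTCG-3'

The forward primer binds at positions 20–31, so a 91 bp product ends at position 20 + 91 − 1 = 110.
The reverse primer anneals to the top strand over positions 99–110, i.e. to CGAGTTTTGATA.
Its sequence written 5'→3' is the reverse complement: TATCAAAACTCG.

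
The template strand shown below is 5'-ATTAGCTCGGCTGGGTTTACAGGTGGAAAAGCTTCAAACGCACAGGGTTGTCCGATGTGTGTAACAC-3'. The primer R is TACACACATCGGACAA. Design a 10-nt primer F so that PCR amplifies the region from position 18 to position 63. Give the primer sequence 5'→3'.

The reverse primer's reverse complement TTGTCCGATGTGTGTA matches the template at positions 48–63; the product starts at position 18.
The forward primer is identical to the top strand over positions 18–27: TACAGGTGGA.

5'-TACAGGTGGA-3'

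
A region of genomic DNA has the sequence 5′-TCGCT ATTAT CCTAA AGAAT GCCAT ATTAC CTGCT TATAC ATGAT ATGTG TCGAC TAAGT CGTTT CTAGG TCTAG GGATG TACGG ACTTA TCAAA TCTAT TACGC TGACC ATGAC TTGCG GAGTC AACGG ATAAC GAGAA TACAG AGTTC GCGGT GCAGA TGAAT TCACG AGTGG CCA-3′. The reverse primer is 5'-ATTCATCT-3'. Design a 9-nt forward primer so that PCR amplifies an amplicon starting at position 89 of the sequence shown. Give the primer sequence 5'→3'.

5'-TATCAAATC-3'

The reverse primer's reverse complement AGATGAAT matches the template at positions 158–165; the product starts at position 89.
The forward primer is identical to the top strand over positions 89–97: TATCAAATC.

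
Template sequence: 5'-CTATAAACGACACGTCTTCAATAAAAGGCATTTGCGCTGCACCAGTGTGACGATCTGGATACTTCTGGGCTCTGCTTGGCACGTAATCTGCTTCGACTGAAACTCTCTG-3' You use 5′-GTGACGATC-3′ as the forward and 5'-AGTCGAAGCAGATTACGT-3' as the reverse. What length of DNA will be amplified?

The forward primer matches the template at positions 47–55.
The reverse primer's reverse complement is ACGTAATCTGCTTCGACT, which matches the template at positions 81–98.
The product runs from position 47 to position 98, so its length is 98 − 47 + 1 = 52 bp.

52 bp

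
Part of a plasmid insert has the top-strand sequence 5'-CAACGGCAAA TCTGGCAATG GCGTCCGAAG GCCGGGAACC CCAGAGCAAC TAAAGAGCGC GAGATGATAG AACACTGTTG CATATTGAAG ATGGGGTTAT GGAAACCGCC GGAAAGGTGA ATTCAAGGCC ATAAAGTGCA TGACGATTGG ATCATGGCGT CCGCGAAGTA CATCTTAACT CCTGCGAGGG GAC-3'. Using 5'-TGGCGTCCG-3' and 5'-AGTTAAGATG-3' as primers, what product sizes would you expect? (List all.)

162 bp, 26 bp

The forward primer TGGCGTCCG matches the top strand at positions 19–27, 155–163.
The reverse primer's reverse complement is CATCTTAACT, matching at positions 171–180.
Each forward site pairs with the reverse site to give a product ending at position 180: sizes 162, 26 bp.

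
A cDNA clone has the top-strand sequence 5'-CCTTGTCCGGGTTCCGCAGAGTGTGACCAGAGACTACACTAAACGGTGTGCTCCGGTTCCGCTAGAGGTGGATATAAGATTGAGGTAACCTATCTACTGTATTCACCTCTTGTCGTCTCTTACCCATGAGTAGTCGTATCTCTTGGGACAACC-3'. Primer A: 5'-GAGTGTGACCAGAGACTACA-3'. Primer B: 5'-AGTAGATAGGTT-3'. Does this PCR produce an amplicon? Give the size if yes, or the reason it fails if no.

Yes — an 80 bp product.

Primer A (GAGTGTGACCAGAGACTACA) matches the top strand at positions 19–38; it acts as a forward primer.
Primer B's reverse complement is AACCTATCTACT, matching the top strand at positions 87–98; it acts as a reverse primer.
The 3' ends face each other across positions 19–98, giving an 80 bp product.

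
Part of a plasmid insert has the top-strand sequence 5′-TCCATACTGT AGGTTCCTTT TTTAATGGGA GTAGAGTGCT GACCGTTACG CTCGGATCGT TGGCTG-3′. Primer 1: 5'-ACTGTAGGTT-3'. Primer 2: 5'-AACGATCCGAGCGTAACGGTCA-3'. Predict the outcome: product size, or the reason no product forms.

Primer 1 (ACTGTAGGTT) matches the top strand at positions 6–15; it acts as a forward primer.
Primer 2's reverse complement is TGACCGTTACGCTCGGATCGTT, matching the top strand at positions 40–61; it acts as a reverse primer.
The 3' ends face each other across positions 6–61, giving a 56 bp product.

Yes — a 56 bp product.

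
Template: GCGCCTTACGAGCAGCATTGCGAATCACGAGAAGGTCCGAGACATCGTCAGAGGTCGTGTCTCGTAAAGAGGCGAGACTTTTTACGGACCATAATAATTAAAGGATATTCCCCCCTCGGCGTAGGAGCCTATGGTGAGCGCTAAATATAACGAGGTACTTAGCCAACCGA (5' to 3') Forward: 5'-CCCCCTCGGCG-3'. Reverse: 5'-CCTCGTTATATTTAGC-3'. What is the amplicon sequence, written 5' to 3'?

Scanning the template, CCCCCTCGGCG occurs at positions 111–121; this primer anneals to the bottom strand there with its 3' end pointing downstream.
Taking the reverse complement of CCTCGTTATATTTAGC gives GCTAAATATAACGAGG, found at positions 140–155 on the template; the primer anneals here to the top strand with its 3' end pointing upstream.
The product is the template from position 111 through 155 (45 bp).

5'-CCCCCTCGGCGTAGGAGCCTATGGTGAGCGCTAAATATAACGAGG-3'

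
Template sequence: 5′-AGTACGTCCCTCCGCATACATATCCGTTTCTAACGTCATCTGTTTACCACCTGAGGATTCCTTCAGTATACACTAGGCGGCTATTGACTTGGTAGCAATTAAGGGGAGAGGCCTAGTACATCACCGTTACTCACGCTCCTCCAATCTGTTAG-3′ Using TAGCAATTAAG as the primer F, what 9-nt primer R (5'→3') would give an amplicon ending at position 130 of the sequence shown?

5'-GTAACGGTG-3'

The forward primer binds at positions 93–103; the product's 3' end on the top strand is position 130.
The reverse primer anneals to the top strand over positions 122–130, i.e. to CACCGTTAC.
Its sequence written 5'→3' is the reverse complement: GTAACGGTG.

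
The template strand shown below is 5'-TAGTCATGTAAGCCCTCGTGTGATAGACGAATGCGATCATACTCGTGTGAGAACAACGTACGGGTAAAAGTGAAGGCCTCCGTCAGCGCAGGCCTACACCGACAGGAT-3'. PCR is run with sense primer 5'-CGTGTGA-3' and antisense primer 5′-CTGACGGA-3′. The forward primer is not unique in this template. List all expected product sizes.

70 bp, 43 bp

The forward primer CGTGTGA matches the top strand at positions 17–23, 44–50.
The reverse primer's reverse complement is TCCGTCAG, matching at positions 79–86.
Each forward site pairs with the reverse site to give a product ending at position 86: sizes 70, 43 bp.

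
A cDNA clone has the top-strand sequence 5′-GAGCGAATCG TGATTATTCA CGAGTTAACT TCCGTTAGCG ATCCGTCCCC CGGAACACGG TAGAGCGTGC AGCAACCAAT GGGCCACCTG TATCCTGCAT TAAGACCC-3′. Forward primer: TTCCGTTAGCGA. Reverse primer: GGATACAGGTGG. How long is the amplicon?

The forward primer matches the template at positions 30–41.
Taking the reverse complement of GGATACAGGTGG gives CCACCTGTATCC, found at positions 84–95 on the template; the primer anneals here to the top strand with its 3' end pointing upstream.
Product length = (reverse-primer end) − (forward-primer start) + 1 = 95 − 30 + 1 = 66 bp.

66 bp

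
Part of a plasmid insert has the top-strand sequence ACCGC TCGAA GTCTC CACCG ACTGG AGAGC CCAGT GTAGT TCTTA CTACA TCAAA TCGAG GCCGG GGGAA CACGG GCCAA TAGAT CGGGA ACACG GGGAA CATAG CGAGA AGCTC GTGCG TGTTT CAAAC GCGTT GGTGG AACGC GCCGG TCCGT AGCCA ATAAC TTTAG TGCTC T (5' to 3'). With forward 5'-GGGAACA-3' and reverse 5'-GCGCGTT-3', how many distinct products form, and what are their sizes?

The forward primer GGGAACA matches the top strand at positions 66–72, 87–93, 96–102.
The reverse primer's reverse complement is AACGCGC, matching at positions 141–147.
Each forward site pairs with the reverse site to give a product ending at position 147: sizes 82, 61, 52 bp.

Three products: 82 bp, 61 bp, 52 bp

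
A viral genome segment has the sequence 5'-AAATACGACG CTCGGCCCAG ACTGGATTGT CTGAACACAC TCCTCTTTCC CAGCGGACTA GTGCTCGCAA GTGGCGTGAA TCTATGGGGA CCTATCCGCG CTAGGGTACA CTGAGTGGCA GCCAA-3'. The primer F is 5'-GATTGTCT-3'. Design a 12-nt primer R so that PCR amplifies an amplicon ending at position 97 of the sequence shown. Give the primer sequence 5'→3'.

5'-GGATAGGTCCCC-3'

The forward primer binds at positions 25–32; the product's 3' end on the top strand is position 97.
The reverse primer anneals to the top strand over positions 86–97, i.e. to GGGGACCTATCC.
Its sequence written 5'→3' is the reverse complement: GGATAGGTCCCC.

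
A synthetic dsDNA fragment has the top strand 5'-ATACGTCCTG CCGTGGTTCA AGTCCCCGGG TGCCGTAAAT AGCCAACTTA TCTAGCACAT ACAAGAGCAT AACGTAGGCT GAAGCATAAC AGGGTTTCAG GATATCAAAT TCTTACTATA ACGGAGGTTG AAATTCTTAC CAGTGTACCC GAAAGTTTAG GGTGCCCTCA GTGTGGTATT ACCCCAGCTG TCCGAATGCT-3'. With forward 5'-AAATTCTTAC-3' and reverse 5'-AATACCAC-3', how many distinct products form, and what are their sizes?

The forward primer AAATTCTTAC matches the top strand at positions 107–116, 131–140.
The reverse primer's reverse complement is GTGGTATT, matching at positions 173–180.
Each forward site pairs with the reverse site to give a product ending at position 180: sizes 74, 50 bp.

Two products: 74 bp, 50 bp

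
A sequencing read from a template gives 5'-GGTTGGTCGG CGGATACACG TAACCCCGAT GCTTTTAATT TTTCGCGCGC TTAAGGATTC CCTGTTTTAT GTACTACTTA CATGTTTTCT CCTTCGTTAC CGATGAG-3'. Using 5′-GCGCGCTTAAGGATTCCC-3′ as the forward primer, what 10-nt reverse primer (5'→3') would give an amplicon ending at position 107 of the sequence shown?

The forward primer binds at positions 45–62; the product's 3' end on the top strand is position 107.
The reverse primer anneals to the top strand over positions 98–107, i.e. to TACCGATGAG.
Its sequence written 5'→3' is the reverse complement: CTCATCGGTA.

5'-CTCATCGGTA-3'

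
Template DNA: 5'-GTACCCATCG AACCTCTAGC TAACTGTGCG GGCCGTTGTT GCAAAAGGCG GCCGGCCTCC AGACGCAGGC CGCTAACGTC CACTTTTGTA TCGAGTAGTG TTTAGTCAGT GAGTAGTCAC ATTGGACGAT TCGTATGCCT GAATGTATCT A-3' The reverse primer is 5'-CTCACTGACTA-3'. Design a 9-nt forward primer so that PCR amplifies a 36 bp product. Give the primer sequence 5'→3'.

The reverse primer's reverse complement TAGTCAGTGAG matches the template at positions 103–113, so the product ends at position 113.
A 36 bp product then starts at position 113 − 36 + 1 = 78.
The forward primer is identical to the top strand there: GTCCACTTT.

5'-GTCCACTTT-3'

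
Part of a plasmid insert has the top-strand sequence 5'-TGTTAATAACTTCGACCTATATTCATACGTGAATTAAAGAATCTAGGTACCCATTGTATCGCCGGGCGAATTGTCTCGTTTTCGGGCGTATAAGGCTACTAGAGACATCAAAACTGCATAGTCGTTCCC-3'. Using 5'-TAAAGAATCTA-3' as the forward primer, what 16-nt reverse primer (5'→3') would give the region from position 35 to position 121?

The product's 3' end on the top strand is position 121.
The reverse primer anneals to the top strand over positions 106–121, i.e. to CATCAAAACTGCATAG.
Its sequence written 5'→3' is the reverse complement: CTATGCAGTTTTGATG.

5'-CTATGCAGTTTTGATG-3'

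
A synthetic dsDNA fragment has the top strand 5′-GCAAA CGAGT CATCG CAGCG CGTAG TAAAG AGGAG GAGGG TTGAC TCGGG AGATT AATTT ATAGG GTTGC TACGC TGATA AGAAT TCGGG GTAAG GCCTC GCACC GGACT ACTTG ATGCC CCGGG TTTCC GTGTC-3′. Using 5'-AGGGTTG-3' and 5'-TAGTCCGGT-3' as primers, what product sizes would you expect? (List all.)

The forward primer AGGGTTG matches the top strand at positions 37–43, 63–69.
The reverse primer's reverse complement is ACCGGACTA, matching at positions 103–111.
Each forward site pairs with the reverse site to give a product ending at position 111: sizes 75, 49 bp.

75 bp, 49 bp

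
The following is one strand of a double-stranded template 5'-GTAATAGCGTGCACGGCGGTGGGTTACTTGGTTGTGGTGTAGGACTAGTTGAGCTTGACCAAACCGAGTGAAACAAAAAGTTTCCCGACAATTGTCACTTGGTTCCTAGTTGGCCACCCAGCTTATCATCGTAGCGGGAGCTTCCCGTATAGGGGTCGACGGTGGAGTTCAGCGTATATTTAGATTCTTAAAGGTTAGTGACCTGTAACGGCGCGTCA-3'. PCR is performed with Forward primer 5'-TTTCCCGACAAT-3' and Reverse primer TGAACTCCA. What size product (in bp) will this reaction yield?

91 bp

The forward primer matches the template at positions 81–92.
Reverse complement of the reverse primer: TGGAGTTCA. This occurs on the top strand at positions 163–171.
Product length = (reverse-primer end) − (forward-primer start) + 1 = 171 − 81 + 1 = 91 bp.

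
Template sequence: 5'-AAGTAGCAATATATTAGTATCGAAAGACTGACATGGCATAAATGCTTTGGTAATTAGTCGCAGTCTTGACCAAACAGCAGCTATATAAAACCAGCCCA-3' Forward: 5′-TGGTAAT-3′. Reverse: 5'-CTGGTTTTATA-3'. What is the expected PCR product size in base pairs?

Forward primer TGGTAAT is found on the top strand at positions 48–54.
The reverse primer's reverse complement is TATAAAACCAG, which matches the template at positions 84–94.
Product length = (reverse-primer end) − (forward-primer start) + 1 = 94 − 48 + 1 = 47 bp.

47 bp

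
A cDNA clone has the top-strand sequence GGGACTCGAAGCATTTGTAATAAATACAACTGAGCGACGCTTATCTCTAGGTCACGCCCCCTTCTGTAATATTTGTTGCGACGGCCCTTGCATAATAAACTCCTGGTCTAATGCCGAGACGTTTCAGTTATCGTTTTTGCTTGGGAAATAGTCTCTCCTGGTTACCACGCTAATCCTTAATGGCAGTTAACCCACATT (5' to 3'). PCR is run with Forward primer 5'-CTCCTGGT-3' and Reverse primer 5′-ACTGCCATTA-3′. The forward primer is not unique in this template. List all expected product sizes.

The forward primer CTCCTGGT matches the top strand at positions 100–107, 155–162.
The reverse primer's reverse complement is TAATGGCAGT, matching at positions 178–187.
Each forward site pairs with the reverse site to give a product ending at position 187: sizes 88, 33 bp.

88 bp, 33 bp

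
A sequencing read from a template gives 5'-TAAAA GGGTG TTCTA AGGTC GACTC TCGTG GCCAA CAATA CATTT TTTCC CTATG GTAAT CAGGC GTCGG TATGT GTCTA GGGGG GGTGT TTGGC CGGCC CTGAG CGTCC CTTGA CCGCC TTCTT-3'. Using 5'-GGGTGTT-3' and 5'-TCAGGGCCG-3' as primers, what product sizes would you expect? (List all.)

99 bp, 20 bp

The forward primer GGGTGTT matches the top strand at positions 6–12, 85–91.
The reverse primer's reverse complement is CGGCCCTGA, matching at positions 96–104.
Each forward site pairs with the reverse site to give a product ending at position 104: sizes 99, 20 bp.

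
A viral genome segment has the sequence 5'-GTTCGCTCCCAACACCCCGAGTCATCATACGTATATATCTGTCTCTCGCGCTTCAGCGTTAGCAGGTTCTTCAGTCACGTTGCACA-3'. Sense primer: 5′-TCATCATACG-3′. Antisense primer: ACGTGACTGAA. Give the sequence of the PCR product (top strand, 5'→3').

5'-TCATCATACGTATATATCTGTCTCTCGCGCTTCAGCGTTAGCAGGTTCTTCAGTCACGT-3'

Forward primer TCATCATACG is found on the top strand at positions 22–31.
Taking the reverse complement of ACGTGACTGAA gives TTCAGTCACGT, found at positions 70–80 on the template; the primer anneals here to the top strand with its 3' end pointing upstream.
The product is the template from position 22 through 80 (59 bp).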